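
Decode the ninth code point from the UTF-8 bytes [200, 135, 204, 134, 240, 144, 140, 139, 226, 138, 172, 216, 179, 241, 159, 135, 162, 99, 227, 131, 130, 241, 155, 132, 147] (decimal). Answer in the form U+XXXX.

U+5B113

Offset 0: leading byte 0xC8 = 11001000 → 2-byte char #1 = C8 87.
Offset 2: leading byte 0xCC = 11001100 → 2-byte char #2 = CC 86.
Offset 4: leading byte 0xF0 = 11110000 → 4-byte char #3 = F0 90 8C 8B.
Offset 8: leading byte 0xE2 = 11100010 → 3-byte char #4 = E2 8A AC.
Offset 11: leading byte 0xD8 = 11011000 → 2-byte char #5 = D8 B3.
Offset 13: leading byte 0xF1 = 11110001 → 4-byte char #6 = F1 9F 87 A2.
Offset 17: leading byte 0x63 = 01100011 → 1-byte char #7 = 63.
Offset 18: leading byte 0xE3 = 11100011 → 3-byte char #8 = E3 83 82.
Offset 21: leading byte 0xF1 = 11110001 → 4-byte char #9 = F1 9B 84 93.
Leading byte 0xF1 = 11110001 matches 11110xxx → 4-byte sequence.
Byte 1: 0xF1 = 11110001, payload 001 (3 bits).
Byte 2: 0x9B = 10011011 (10xxxxxx ✓), payload 011011.
Byte 3: 0x84 = 10000100 (10xxxxxx ✓), payload 000100.
Byte 4: 0x93 = 10010011 (10xxxxxx ✓), payload 010011.
Concatenate: 001011011000100010011 = 0x5B113 (21 bits → U+5B113).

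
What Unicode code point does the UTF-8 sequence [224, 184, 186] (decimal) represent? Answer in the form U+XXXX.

Leading byte 0xE0 = 11100000 matches 1110xxxx → 3-byte sequence.
Byte 1: 0xE0 = 11100000, payload 0000 (4 bits).
Byte 2: 0xB8 = 10111000 (10xxxxxx ✓), payload 111000.
Byte 3: 0xBA = 10111010 (10xxxxxx ✓), payload 111010.
Concatenate: 0000111000111010 = 0xE3A (16 bits → U+0E3A).

U+0E3A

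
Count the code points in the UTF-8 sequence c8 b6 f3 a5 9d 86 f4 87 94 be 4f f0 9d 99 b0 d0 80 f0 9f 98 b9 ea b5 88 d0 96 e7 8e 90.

Byte at offset 0: 0xC8 = 11001000 → 2-byte char (#1). Advance 2.
Byte at offset 2: 0xF3 = 11110011 → 4-byte char (#2). Advance 4.
Byte at offset 6: 0xF4 = 11110100 → 4-byte char (#3). Advance 4.
Byte at offset 10: 0x4F = 01001111 → 1-byte char (#4). Advance 1.
Byte at offset 11: 0xF0 = 11110000 → 4-byte char (#5). Advance 4.
Byte at offset 15: 0xD0 = 11010000 → 2-byte char (#6). Advance 2.
Byte at offset 17: 0xF0 = 11110000 → 4-byte char (#7). Advance 4.
Byte at offset 21: 0xEA = 11101010 → 3-byte char (#8). Advance 3.
Byte at offset 24: 0xD0 = 11010000 → 2-byte char (#9). Advance 2.
Byte at offset 26: 0xE7 = 11100111 → 3-byte char (#10). Advance 3.
Reached end at offset 29 after 10 code points.

10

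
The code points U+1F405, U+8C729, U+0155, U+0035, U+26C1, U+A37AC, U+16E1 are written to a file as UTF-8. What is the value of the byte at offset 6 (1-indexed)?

1-indexed offset 6 is 0-indexed offset 5.
U+1F405 → 4-byte form F0 9F 90 85 at offsets 0–3.
U+8C729 → 4-byte form F2 8C 9C A9 at offsets 4–7.
Offset 5 falls in char 2's range; it's byte 2 of F2 8C 9C A9 = 0x8C.

0x8C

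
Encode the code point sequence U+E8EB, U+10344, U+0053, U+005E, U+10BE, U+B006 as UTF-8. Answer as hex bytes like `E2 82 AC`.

EE A3 AB F0 90 8D 84 53 5E E1 82 BE EB 80 86

U+E8EB: 3-byte form → EE A3 AB.
U+10344: 4-byte form → F0 90 8D 84.
U+0053: 1-byte form → 53.
U+005E: 1-byte form → 5E.
U+10BE: 3-byte form → E1 82 BE.
U+B006: 3-byte form → EB 80 86.
Concatenated (15 bytes): EE A3 AB F0 90 8D 84 53 5E E1 82 BE EB 80 86.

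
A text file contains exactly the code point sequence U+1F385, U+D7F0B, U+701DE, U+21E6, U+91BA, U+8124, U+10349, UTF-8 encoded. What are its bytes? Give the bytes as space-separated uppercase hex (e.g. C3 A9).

F0 9F 8E 85 F3 97 BC 8B F1 B0 87 9E E2 87 A6 E9 86 BA E8 84 A4 F0 90 8D 89

U+1F385: 4-byte form → F0 9F 8E 85.
U+D7F0B: 4-byte form → F3 97 BC 8B.
U+701DE: 4-byte form → F1 B0 87 9E.
U+21E6: 3-byte form → E2 87 A6.
U+91BA: 3-byte form → E9 86 BA.
U+8124: 3-byte form → E8 84 A4.
U+10349: 4-byte form → F0 90 8D 89.
Concatenated (25 bytes): F0 9F 8E 85 F3 97 BC 8B F1 B0 87 9E E2 87 A6 E9 86 BA E8 84 A4 F0 90 8D 89.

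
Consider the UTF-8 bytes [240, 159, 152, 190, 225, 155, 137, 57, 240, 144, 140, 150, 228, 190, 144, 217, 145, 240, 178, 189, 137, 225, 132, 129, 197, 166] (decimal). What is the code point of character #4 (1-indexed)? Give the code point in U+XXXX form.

Offset 0: leading byte 0xF0 = 11110000 → 4-byte char #1 = F0 9F 98 BE.
Offset 4: leading byte 0xE1 = 11100001 → 3-byte char #2 = E1 9B 89.
Offset 7: leading byte 0x39 = 00111001 → 1-byte char #3 = 39.
Offset 8: leading byte 0xF0 = 11110000 → 4-byte char #4 = F0 90 8C 96.
Leading byte 0xF0 = 11110000 matches 11110xxx → 4-byte sequence.
Byte 1: 0xF0 = 11110000, payload 000 (3 bits).
Byte 2: 0x90 = 10010000 (10xxxxxx ✓), payload 010000.
Byte 3: 0x8C = 10001100 (10xxxxxx ✓), payload 001100.
Byte 4: 0x96 = 10010110 (10xxxxxx ✓), payload 010110.
Concatenate: 000010000001100010110 = 0x10316 (21 bits → U+10316).

U+10316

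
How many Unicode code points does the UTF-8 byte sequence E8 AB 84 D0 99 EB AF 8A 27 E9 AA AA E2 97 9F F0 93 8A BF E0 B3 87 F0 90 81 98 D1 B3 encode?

Byte at offset 0: 0xE8 = 11101000 → 3-byte char (#1). Advance 3.
Byte at offset 3: 0xD0 = 11010000 → 2-byte char (#2). Advance 2.
Byte at offset 5: 0xEB = 11101011 → 3-byte char (#3). Advance 3.
Byte at offset 8: 0x27 = 00100111 → 1-byte char (#4). Advance 1.
Byte at offset 9: 0xE9 = 11101001 → 3-byte char (#5). Advance 3.
Byte at offset 12: 0xE2 = 11100010 → 3-byte char (#6). Advance 3.
Byte at offset 15: 0xF0 = 11110000 → 4-byte char (#7). Advance 4.
Byte at offset 19: 0xE0 = 11100000 → 3-byte char (#8). Advance 3.
Byte at offset 22: 0xF0 = 11110000 → 4-byte char (#9). Advance 4.
Byte at offset 26: 0xD1 = 11010001 → 2-byte char (#10). Advance 2.
Reached end at offset 28 after 10 code points.

10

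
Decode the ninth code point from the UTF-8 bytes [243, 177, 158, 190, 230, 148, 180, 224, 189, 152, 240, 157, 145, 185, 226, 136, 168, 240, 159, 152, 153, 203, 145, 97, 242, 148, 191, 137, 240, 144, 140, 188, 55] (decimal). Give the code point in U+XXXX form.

U+94FC9

Offset 0: leading byte 0xF3 = 11110011 → 4-byte char #1 = F3 B1 9E BE.
Offset 4: leading byte 0xE6 = 11100110 → 3-byte char #2 = E6 94 B4.
Offset 7: leading byte 0xE0 = 11100000 → 3-byte char #3 = E0 BD 98.
Offset 10: leading byte 0xF0 = 11110000 → 4-byte char #4 = F0 9D 91 B9.
Offset 14: leading byte 0xE2 = 11100010 → 3-byte char #5 = E2 88 A8.
Offset 17: leading byte 0xF0 = 11110000 → 4-byte char #6 = F0 9F 98 99.
Offset 21: leading byte 0xCB = 11001011 → 2-byte char #7 = CB 91.
Offset 23: leading byte 0x61 = 01100001 → 1-byte char #8 = 61.
Offset 24: leading byte 0xF2 = 11110010 → 4-byte char #9 = F2 94 BF 89.
Leading byte 0xF2 = 11110010 matches 11110xxx → 4-byte sequence.
Byte 1: 0xF2 = 11110010, payload 010 (3 bits).
Byte 2: 0x94 = 10010100 (10xxxxxx ✓), payload 010100.
Byte 3: 0xBF = 10111111 (10xxxxxx ✓), payload 111111.
Byte 4: 0x89 = 10001001 (10xxxxxx ✓), payload 001001.
Concatenate: 010010100111111001001 = 0x94FC9 (21 bits → U+94FC9).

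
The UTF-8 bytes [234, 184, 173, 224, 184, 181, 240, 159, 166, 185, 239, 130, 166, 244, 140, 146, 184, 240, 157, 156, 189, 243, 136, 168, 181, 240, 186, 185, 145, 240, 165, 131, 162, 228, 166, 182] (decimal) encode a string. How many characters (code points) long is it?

10

Byte at offset 0: 0xEA = 11101010 → 3-byte char (#1). Advance 3.
Byte at offset 3: 0xE0 = 11100000 → 3-byte char (#2). Advance 3.
Byte at offset 6: 0xF0 = 11110000 → 4-byte char (#3). Advance 4.
Byte at offset 10: 0xEF = 11101111 → 3-byte char (#4). Advance 3.
Byte at offset 13: 0xF4 = 11110100 → 4-byte char (#5). Advance 4.
Byte at offset 17: 0xF0 = 11110000 → 4-byte char (#6). Advance 4.
Byte at offset 21: 0xF3 = 11110011 → 4-byte char (#7). Advance 4.
Byte at offset 25: 0xF0 = 11110000 → 4-byte char (#8). Advance 4.
Byte at offset 29: 0xF0 = 11110000 → 4-byte char (#9). Advance 4.
Byte at offset 33: 0xE4 = 11100100 → 3-byte char (#10). Advance 3.
Reached end at offset 36 after 10 code points.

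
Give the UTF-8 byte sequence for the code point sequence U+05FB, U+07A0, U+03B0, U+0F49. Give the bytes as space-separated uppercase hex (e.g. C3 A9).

U+05FB: 2-byte form → D7 BB.
U+07A0: 2-byte form → DE A0.
U+03B0: 2-byte form → CE B0.
U+0F49: 3-byte form → E0 BD 89.
Concatenated (9 bytes): D7 BB DE A0 CE B0 E0 BD 89.

D7 BB DE A0 CE B0 E0 BD 89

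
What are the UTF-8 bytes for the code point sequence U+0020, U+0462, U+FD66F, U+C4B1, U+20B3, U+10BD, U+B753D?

20 D1 A2 F3 BD 99 AF EC 92 B1 E2 82 B3 E1 82 BD F2 B7 94 BD

U+0020: 1-byte form → 20.
U+0462: 2-byte form → D1 A2.
U+FD66F: 4-byte form → F3 BD 99 AF.
U+C4B1: 3-byte form → EC 92 B1.
U+20B3: 3-byte form → E2 82 B3.
U+10BD: 3-byte form → E1 82 BD.
U+B753D: 4-byte form → F2 B7 94 BD.
Concatenated (20 bytes): 20 D1 A2 F3 BD 99 AF EC 92 B1 E2 82 B3 E1 82 BD F2 B7 94 BD.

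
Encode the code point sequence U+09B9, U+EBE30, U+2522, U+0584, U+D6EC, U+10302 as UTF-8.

E0 A6 B9 F3 AB B8 B0 E2 94 A2 D6 84 ED 9B AC F0 90 8C 82

U+09B9: 3-byte form → E0 A6 B9.
U+EBE30: 4-byte form → F3 AB B8 B0.
U+2522: 3-byte form → E2 94 A2.
U+0584: 2-byte form → D6 84.
U+D6EC: 3-byte form → ED 9B AC.
U+10302: 4-byte form → F0 90 8C 82.
Concatenated (19 bytes): E0 A6 B9 F3 AB B8 B0 E2 94 A2 D6 84 ED 9B AC F0 90 8C 82.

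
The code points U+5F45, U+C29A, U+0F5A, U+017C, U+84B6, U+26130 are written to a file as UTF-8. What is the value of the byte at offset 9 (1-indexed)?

1-indexed offset 9 is 0-indexed offset 8.
U+5F45 → 3-byte form E5 BD 85 at offsets 0–2.
U+C29A → 3-byte form EC 8A 9A at offsets 3–5.
U+0F5A → 3-byte form E0 BD 9A at offsets 6–8.
Offset 8 falls in char 3's range; it's byte 3 of E0 BD 9A = 0x9A.

0x9A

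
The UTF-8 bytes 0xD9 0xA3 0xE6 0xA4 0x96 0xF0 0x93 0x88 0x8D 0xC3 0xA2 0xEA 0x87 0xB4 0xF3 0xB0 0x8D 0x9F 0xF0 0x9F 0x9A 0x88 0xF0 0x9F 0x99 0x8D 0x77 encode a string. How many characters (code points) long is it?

9

Byte at offset 0: 0xD9 = 11011001 → 2-byte char (#1). Advance 2.
Byte at offset 2: 0xE6 = 11100110 → 3-byte char (#2). Advance 3.
Byte at offset 5: 0xF0 = 11110000 → 4-byte char (#3). Advance 4.
Byte at offset 9: 0xC3 = 11000011 → 2-byte char (#4). Advance 2.
Byte at offset 11: 0xEA = 11101010 → 3-byte char (#5). Advance 3.
Byte at offset 14: 0xF3 = 11110011 → 4-byte char (#6). Advance 4.
Byte at offset 18: 0xF0 = 11110000 → 4-byte char (#7). Advance 4.
Byte at offset 22: 0xF0 = 11110000 → 4-byte char (#8). Advance 4.
Byte at offset 26: 0x77 = 01110111 → 1-byte char (#9). Advance 1.
Reached end at offset 27 after 9 code points.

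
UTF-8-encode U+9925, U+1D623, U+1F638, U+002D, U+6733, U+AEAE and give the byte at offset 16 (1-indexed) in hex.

1-indexed offset 16 is 0-indexed offset 15.
U+9925 → 3-byte form E9 A4 A5 at offsets 0–2.
U+1D623 → 4-byte form F0 9D 98 A3 at offsets 3–6.
U+1F638 → 4-byte form F0 9F 98 B8 at offsets 7–10.
U+002D → 1-byte form 2D at offsets 11–11.
U+6733 → 3-byte form E6 9C B3 at offsets 12–14.
U+AEAE → 3-byte form EA BA AE at offsets 15–17.
Offset 15 falls in char 6's range; it's byte 1 of EA BA AE = 0xEA.

0xEA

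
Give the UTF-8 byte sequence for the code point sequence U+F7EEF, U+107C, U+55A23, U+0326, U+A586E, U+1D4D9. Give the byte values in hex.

U+F7EEF: 4-byte form → F3 B7 BB AF.
U+107C: 3-byte form → E1 81 BC.
U+55A23: 4-byte form → F1 95 A8 A3.
U+0326: 2-byte form → CC A6.
U+A586E: 4-byte form → F2 A5 A1 AE.
U+1D4D9: 4-byte form → F0 9D 93 99.
Concatenated (21 bytes): F3 B7 BB AF E1 81 BC F1 95 A8 A3 CC A6 F2 A5 A1 AE F0 9D 93 99.

F3 B7 BB AF E1 81 BC F1 95 A8 A3 CC A6 F2 A5 A1 AE F0 9D 93 99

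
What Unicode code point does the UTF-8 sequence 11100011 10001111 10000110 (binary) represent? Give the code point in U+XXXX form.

U+33C6

Leading byte 0xE3 = 11100011 matches 1110xxxx → 3-byte sequence.
Byte 1: 0xE3 = 11100011, payload 0011 (4 bits).
Byte 2: 0x8F = 10001111 (10xxxxxx ✓), payload 001111.
Byte 3: 0x86 = 10000110 (10xxxxxx ✓), payload 000110.
Concatenate: 0011001111000110 = 0x33C6 (16 bits → U+33C6).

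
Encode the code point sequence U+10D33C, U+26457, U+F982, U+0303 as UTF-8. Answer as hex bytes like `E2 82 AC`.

U+10D33C: 4-byte form → F4 8D 8C BC.
U+26457: 4-byte form → F0 A6 91 97.
U+F982: 3-byte form → EF A6 82.
U+0303: 2-byte form → CC 83.
Concatenated (13 bytes): F4 8D 8C BC F0 A6 91 97 EF A6 82 CC 83.

F4 8D 8C BC F0 A6 91 97 EF A6 82 CC 83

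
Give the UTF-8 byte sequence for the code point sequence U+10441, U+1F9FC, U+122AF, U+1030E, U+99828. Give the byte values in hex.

F0 90 91 81 F0 9F A7 BC F0 92 8A AF F0 90 8C 8E F2 99 A0 A8

U+10441: 4-byte form → F0 90 91 81.
U+1F9FC: 4-byte form → F0 9F A7 BC.
U+122AF: 4-byte form → F0 92 8A AF.
U+1030E: 4-byte form → F0 90 8C 8E.
U+99828: 4-byte form → F2 99 A0 A8.
Concatenated (20 bytes): F0 90 91 81 F0 9F A7 BC F0 92 8A AF F0 90 8C 8E F2 99 A0 A8.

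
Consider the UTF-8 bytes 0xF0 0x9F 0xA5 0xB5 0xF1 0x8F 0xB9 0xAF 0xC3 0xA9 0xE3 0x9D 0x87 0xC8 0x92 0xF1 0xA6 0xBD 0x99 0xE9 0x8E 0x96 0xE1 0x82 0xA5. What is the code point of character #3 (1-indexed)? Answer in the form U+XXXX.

Offset 0: leading byte 0xF0 = 11110000 → 4-byte char #1 = F0 9F A5 B5.
Offset 4: leading byte 0xF1 = 11110001 → 4-byte char #2 = F1 8F B9 AF.
Offset 8: leading byte 0xC3 = 11000011 → 2-byte char #3 = C3 A9.
Leading byte 0xC3 = 11000011 matches 110xxxxx → 2-byte sequence.
Byte 1: 0xC3 = 11000011, payload 00011 (5 bits).
Byte 2: 0xA9 = 10101001 (10xxxxxx ✓), payload 101001.
Concatenate: 00011101001 = 0xE9 (11 bits → U+00E9).

U+00E9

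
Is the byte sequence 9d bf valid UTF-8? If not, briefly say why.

Byte 0x9D = 10011101 has the form 10xxxxxx — a continuation byte — but there is no preceding leading byte.

invalid (continuation byte with no leading byte)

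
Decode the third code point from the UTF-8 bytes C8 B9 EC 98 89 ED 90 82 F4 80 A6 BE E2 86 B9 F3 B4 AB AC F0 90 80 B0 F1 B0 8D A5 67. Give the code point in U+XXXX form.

Offset 0: leading byte 0xC8 = 11001000 → 2-byte char #1 = C8 B9.
Offset 2: leading byte 0xEC = 11101100 → 3-byte char #2 = EC 98 89.
Offset 5: leading byte 0xED = 11101101 → 3-byte char #3 = ED 90 82.
Leading byte 0xED = 11101101 matches 1110xxxx → 3-byte sequence.
Byte 1: 0xED = 11101101, payload 1101 (4 bits).
Byte 2: 0x90 = 10010000 (10xxxxxx ✓), payload 010000.
Byte 3: 0x82 = 10000010 (10xxxxxx ✓), payload 000010.
Concatenate: 1101010000000010 = 0xD402 (16 bits → U+D402).

U+D402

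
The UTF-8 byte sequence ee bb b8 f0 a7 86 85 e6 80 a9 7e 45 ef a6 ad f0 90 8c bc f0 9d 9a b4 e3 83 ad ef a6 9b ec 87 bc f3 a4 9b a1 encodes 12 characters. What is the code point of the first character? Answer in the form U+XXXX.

U+EEF8

Offset 0: leading byte 0xEE = 11101110 → 3-byte char #1 = EE BB B8.
Leading byte 0xEE = 11101110 matches 1110xxxx → 3-byte sequence.
Byte 1: 0xEE = 11101110, payload 1110 (4 bits).
Byte 2: 0xBB = 10111011 (10xxxxxx ✓), payload 111011.
Byte 3: 0xB8 = 10111000 (10xxxxxx ✓), payload 111000.
Concatenate: 1110111011111000 = 0xEEF8 (16 bits → U+EEF8).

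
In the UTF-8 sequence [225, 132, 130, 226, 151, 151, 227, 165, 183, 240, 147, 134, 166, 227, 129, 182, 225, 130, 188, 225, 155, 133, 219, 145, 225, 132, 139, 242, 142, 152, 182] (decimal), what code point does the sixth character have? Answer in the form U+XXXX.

U+10BC

Offset 0: leading byte 0xE1 = 11100001 → 3-byte char #1 = E1 84 82.
Offset 3: leading byte 0xE2 = 11100010 → 3-byte char #2 = E2 97 97.
Offset 6: leading byte 0xE3 = 11100011 → 3-byte char #3 = E3 A5 B7.
Offset 9: leading byte 0xF0 = 11110000 → 4-byte char #4 = F0 93 86 A6.
Offset 13: leading byte 0xE3 = 11100011 → 3-byte char #5 = E3 81 B6.
Offset 16: leading byte 0xE1 = 11100001 → 3-byte char #6 = E1 82 BC.
Leading byte 0xE1 = 11100001 matches 1110xxxx → 3-byte sequence.
Byte 1: 0xE1 = 11100001, payload 0001 (4 bits).
Byte 2: 0x82 = 10000010 (10xxxxxx ✓), payload 000010.
Byte 3: 0xBC = 10111100 (10xxxxxx ✓), payload 111100.
Concatenate: 0001000010111100 = 0x10BC (16 bits → U+10BC).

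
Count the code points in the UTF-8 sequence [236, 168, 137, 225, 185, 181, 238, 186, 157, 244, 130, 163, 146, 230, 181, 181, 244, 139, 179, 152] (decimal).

6

Byte at offset 0: 0xEC = 11101100 → 3-byte char (#1). Advance 3.
Byte at offset 3: 0xE1 = 11100001 → 3-byte char (#2). Advance 3.
Byte at offset 6: 0xEE = 11101110 → 3-byte char (#3). Advance 3.
Byte at offset 9: 0xF4 = 11110100 → 4-byte char (#4). Advance 4.
Byte at offset 13: 0xE6 = 11100110 → 3-byte char (#5). Advance 3.
Byte at offset 16: 0xF4 = 11110100 → 4-byte char (#6). Advance 4.
Reached end at offset 20 after 6 code points.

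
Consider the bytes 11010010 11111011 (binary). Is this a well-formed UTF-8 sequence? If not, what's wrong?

invalid (non-continuation byte where continuation expected)

Leading byte 0xD2 = 11010010 → 2-byte form.
Byte 2 is 0xFB = 11111011, which is not 10xxxxxx — expected a continuation byte.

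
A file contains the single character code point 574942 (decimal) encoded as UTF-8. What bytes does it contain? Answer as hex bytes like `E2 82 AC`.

F2 8C 97 9E

U+8C5DE = 0x8C5DE = 574942 decimal. In range U+10000–U+10FFFF → 4-byte form: 11110xxx 10xxxxxx 10xxxxxx 10xxxxxx.
Binary (21 bits): 010001100010111011110.
Split 3+6+6+6: 010 | 001100 | 010111 | 011110.
Byte 1: 11110010 = 0xF2.
Byte 2: 10001100 = 0x8C.
Byte 3: 10010111 = 0x97.
Byte 4: 10011110 = 0x9E.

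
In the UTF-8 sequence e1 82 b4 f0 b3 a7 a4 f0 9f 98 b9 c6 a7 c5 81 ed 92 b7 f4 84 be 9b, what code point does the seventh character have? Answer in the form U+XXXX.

U+104F9B

Offset 0: leading byte 0xE1 = 11100001 → 3-byte char #1 = E1 82 B4.
Offset 3: leading byte 0xF0 = 11110000 → 4-byte char #2 = F0 B3 A7 A4.
Offset 7: leading byte 0xF0 = 11110000 → 4-byte char #3 = F0 9F 98 B9.
Offset 11: leading byte 0xC6 = 11000110 → 2-byte char #4 = C6 A7.
Offset 13: leading byte 0xC5 = 11000101 → 2-byte char #5 = C5 81.
Offset 15: leading byte 0xED = 11101101 → 3-byte char #6 = ED 92 B7.
Offset 18: leading byte 0xF4 = 11110100 → 4-byte char #7 = F4 84 BE 9B.
Leading byte 0xF4 = 11110100 matches 11110xxx → 4-byte sequence.
Byte 1: 0xF4 = 11110100, payload 100 (3 bits).
Byte 2: 0x84 = 10000100 (10xxxxxx ✓), payload 000100.
Byte 3: 0xBE = 10111110 (10xxxxxx ✓), payload 111110.
Byte 4: 0x9B = 10011011 (10xxxxxx ✓), payload 011011.
Concatenate: 100000100111110011011 = 0x104F9B (21 bits → U+104F9B).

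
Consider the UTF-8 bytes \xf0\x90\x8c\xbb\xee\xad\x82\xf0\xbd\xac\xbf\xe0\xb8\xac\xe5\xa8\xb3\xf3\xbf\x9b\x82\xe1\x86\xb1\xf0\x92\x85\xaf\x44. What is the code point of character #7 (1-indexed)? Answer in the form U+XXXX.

U+11B1

Offset 0: leading byte 0xF0 = 11110000 → 4-byte char #1 = F0 90 8C BB.
Offset 4: leading byte 0xEE = 11101110 → 3-byte char #2 = EE AD 82.
Offset 7: leading byte 0xF0 = 11110000 → 4-byte char #3 = F0 BD AC BF.
Offset 11: leading byte 0xE0 = 11100000 → 3-byte char #4 = E0 B8 AC.
Offset 14: leading byte 0xE5 = 11100101 → 3-byte char #5 = E5 A8 B3.
Offset 17: leading byte 0xF3 = 11110011 → 4-byte char #6 = F3 BF 9B 82.
Offset 21: leading byte 0xE1 = 11100001 → 3-byte char #7 = E1 86 B1.
Leading byte 0xE1 = 11100001 matches 1110xxxx → 3-byte sequence.
Byte 1: 0xE1 = 11100001, payload 0001 (4 bits).
Byte 2: 0x86 = 10000110 (10xxxxxx ✓), payload 000110.
Byte 3: 0xB1 = 10110001 (10xxxxxx ✓), payload 110001.
Concatenate: 0001000110110001 = 0x11B1 (16 bits → U+11B1).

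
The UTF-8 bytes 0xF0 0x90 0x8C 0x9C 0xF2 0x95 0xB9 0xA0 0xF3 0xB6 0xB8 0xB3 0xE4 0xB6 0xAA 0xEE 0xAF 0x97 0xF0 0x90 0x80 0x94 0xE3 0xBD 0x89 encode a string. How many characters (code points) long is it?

Byte at offset 0: 0xF0 = 11110000 → 4-byte char (#1). Advance 4.
Byte at offset 4: 0xF2 = 11110010 → 4-byte char (#2). Advance 4.
Byte at offset 8: 0xF3 = 11110011 → 4-byte char (#3). Advance 4.
Byte at offset 12: 0xE4 = 11100100 → 3-byte char (#4). Advance 3.
Byte at offset 15: 0xEE = 11101110 → 3-byte char (#5). Advance 3.
Byte at offset 18: 0xF0 = 11110000 → 4-byte char (#6). Advance 4.
Byte at offset 22: 0xE3 = 11100011 → 3-byte char (#7). Advance 3.
Reached end at offset 25 after 7 code points.

7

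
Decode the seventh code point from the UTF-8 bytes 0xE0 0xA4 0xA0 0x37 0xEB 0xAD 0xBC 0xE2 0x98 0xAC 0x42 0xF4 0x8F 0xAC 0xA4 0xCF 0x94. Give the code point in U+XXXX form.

Offset 0: leading byte 0xE0 = 11100000 → 3-byte char #1 = E0 A4 A0.
Offset 3: leading byte 0x37 = 00110111 → 1-byte char #2 = 37.
Offset 4: leading byte 0xEB = 11101011 → 3-byte char #3 = EB AD BC.
Offset 7: leading byte 0xE2 = 11100010 → 3-byte char #4 = E2 98 AC.
Offset 10: leading byte 0x42 = 01000010 → 1-byte char #5 = 42.
Offset 11: leading byte 0xF4 = 11110100 → 4-byte char #6 = F4 8F AC A4.
Offset 15: leading byte 0xCF = 11001111 → 2-byte char #7 = CF 94.
Leading byte 0xCF = 11001111 matches 110xxxxx → 2-byte sequence.
Byte 1: 0xCF = 11001111, payload 01111 (5 bits).
Byte 2: 0x94 = 10010100 (10xxxxxx ✓), payload 010100.
Concatenate: 01111010100 = 0x3D4 (11 bits → U+03D4).

U+03D4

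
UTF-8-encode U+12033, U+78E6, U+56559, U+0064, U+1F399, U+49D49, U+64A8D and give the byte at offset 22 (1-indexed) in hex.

0xA4

1-indexed offset 22 is 0-indexed offset 21.
U+12033 → 4-byte form F0 92 80 B3 at offsets 0–3.
U+78E6 → 3-byte form E7 A3 A6 at offsets 4–6.
U+56559 → 4-byte form F1 96 95 99 at offsets 7–10.
U+0064 → 1-byte form 64 at offsets 11–11.
U+1F399 → 4-byte form F0 9F 8E 99 at offsets 12–15.
U+49D49 → 4-byte form F1 89 B5 89 at offsets 16–19.
U+64A8D → 4-byte form F1 A4 AA 8D at offsets 20–23.
Offset 21 falls in char 7's range; it's byte 2 of F1 A4 AA 8D = 0xA4.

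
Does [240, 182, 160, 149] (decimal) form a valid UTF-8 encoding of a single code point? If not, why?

valid

Leading byte 0xF0 = 11110000 → 4-byte form.
Continuation bytes 0xB6=10110110, 0xA0=10100000, 0x95=10010101 all match 10xxxxxx.
Decoded value 0x36815 is ≥ 0x10000 (shortest form) and not a surrogate.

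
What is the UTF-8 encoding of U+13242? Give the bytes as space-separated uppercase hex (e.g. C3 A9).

U+13242 = 0x13242 = 78402 decimal. In range U+10000–U+10FFFF → 4-byte form: 11110xxx 10xxxxxx 10xxxxxx 10xxxxxx.
Binary (21 bits): 000010011001001000010.
Split 3+6+6+6: 000 | 010011 | 001001 | 000010.
Byte 1: 11110000 = 0xF0.
Byte 2: 10010011 = 0x93.
Byte 3: 10001001 = 0x89.
Byte 4: 10000010 = 0x82.

F0 93 89 82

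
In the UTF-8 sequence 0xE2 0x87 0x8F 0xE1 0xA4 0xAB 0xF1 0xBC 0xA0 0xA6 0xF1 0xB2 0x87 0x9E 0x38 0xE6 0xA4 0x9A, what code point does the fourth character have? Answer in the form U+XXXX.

Offset 0: leading byte 0xE2 = 11100010 → 3-byte char #1 = E2 87 8F.
Offset 3: leading byte 0xE1 = 11100001 → 3-byte char #2 = E1 A4 AB.
Offset 6: leading byte 0xF1 = 11110001 → 4-byte char #3 = F1 BC A0 A6.
Offset 10: leading byte 0xF1 = 11110001 → 4-byte char #4 = F1 B2 87 9E.
Leading byte 0xF1 = 11110001 matches 11110xxx → 4-byte sequence.
Byte 1: 0xF1 = 11110001, payload 001 (3 bits).
Byte 2: 0xB2 = 10110010 (10xxxxxx ✓), payload 110010.
Byte 3: 0x87 = 10000111 (10xxxxxx ✓), payload 000111.
Byte 4: 0x9E = 10011110 (10xxxxxx ✓), payload 011110.
Concatenate: 001110010000111011110 = 0x721DE (21 bits → U+721DE).

U+721DE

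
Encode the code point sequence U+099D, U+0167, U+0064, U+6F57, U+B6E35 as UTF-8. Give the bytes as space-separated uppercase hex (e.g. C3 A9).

U+099D: 3-byte form → E0 A6 9D.
U+0167: 2-byte form → C5 A7.
U+0064: 1-byte form → 64.
U+6F57: 3-byte form → E6 BD 97.
U+B6E35: 4-byte form → F2 B6 B8 B5.
Concatenated (13 bytes): E0 A6 9D C5 A7 64 E6 BD 97 F2 B6 B8 B5.

E0 A6 9D C5 A7 64 E6 BD 97 F2 B6 B8 B5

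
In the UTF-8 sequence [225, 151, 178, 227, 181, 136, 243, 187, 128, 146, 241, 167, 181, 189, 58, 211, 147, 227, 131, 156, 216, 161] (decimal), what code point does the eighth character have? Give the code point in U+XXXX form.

Offset 0: leading byte 0xE1 = 11100001 → 3-byte char #1 = E1 97 B2.
Offset 3: leading byte 0xE3 = 11100011 → 3-byte char #2 = E3 B5 88.
Offset 6: leading byte 0xF3 = 11110011 → 4-byte char #3 = F3 BB 80 92.
Offset 10: leading byte 0xF1 = 11110001 → 4-byte char #4 = F1 A7 B5 BD.
Offset 14: leading byte 0x3A = 00111010 → 1-byte char #5 = 3A.
Offset 15: leading byte 0xD3 = 11010011 → 2-byte char #6 = D3 93.
Offset 17: leading byte 0xE3 = 11100011 → 3-byte char #7 = E3 83 9C.
Offset 20: leading byte 0xD8 = 11011000 → 2-byte char #8 = D8 A1.
Leading byte 0xD8 = 11011000 matches 110xxxxx → 2-byte sequence.
Byte 1: 0xD8 = 11011000, payload 11000 (5 bits).
Byte 2: 0xA1 = 10100001 (10xxxxxx ✓), payload 100001.
Concatenate: 11000100001 = 0x621 (11 bits → U+0621).

U+0621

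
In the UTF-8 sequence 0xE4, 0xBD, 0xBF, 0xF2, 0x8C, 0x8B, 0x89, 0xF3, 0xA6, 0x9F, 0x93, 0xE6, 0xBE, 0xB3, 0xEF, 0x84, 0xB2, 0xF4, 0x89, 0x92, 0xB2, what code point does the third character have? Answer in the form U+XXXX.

U+E67D3

Offset 0: leading byte 0xE4 = 11100100 → 3-byte char #1 = E4 BD BF.
Offset 3: leading byte 0xF2 = 11110010 → 4-byte char #2 = F2 8C 8B 89.
Offset 7: leading byte 0xF3 = 11110011 → 4-byte char #3 = F3 A6 9F 93.
Leading byte 0xF3 = 11110011 matches 11110xxx → 4-byte sequence.
Byte 1: 0xF3 = 11110011, payload 011 (3 bits).
Byte 2: 0xA6 = 10100110 (10xxxxxx ✓), payload 100110.
Byte 3: 0x9F = 10011111 (10xxxxxx ✓), payload 011111.
Byte 4: 0x93 = 10010011 (10xxxxxx ✓), payload 010011.
Concatenate: 011100110011111010011 = 0xE67D3 (21 bits → U+E67D3).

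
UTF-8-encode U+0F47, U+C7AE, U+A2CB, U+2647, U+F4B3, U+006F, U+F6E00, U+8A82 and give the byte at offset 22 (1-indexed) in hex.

1-indexed offset 22 is 0-indexed offset 21.
U+0F47 → 3-byte form E0 BD 87 at offsets 0–2.
U+C7AE → 3-byte form EC 9E AE at offsets 3–5.
U+A2CB → 3-byte form EA 8B 8B at offsets 6–8.
U+2647 → 3-byte form E2 99 87 at offsets 9–11.
U+F4B3 → 3-byte form EF 92 B3 at offsets 12–14.
U+006F → 1-byte form 6F at offsets 15–15.
U+F6E00 → 4-byte form F3 B6 B8 80 at offsets 16–19.
U+8A82 → 3-byte form E8 AA 82 at offsets 20–22.
Offset 21 falls in char 8's range; it's byte 2 of E8 AA 82 = 0xAA.

0xAA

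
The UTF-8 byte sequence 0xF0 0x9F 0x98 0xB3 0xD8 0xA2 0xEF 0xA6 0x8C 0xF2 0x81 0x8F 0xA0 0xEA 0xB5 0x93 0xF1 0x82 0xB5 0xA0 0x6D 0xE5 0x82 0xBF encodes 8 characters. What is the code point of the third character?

U+F98C

Offset 0: leading byte 0xF0 = 11110000 → 4-byte char #1 = F0 9F 98 B3.
Offset 4: leading byte 0xD8 = 11011000 → 2-byte char #2 = D8 A2.
Offset 6: leading byte 0xEF = 11101111 → 3-byte char #3 = EF A6 8C.
Leading byte 0xEF = 11101111 matches 1110xxxx → 3-byte sequence.
Byte 1: 0xEF = 11101111, payload 1111 (4 bits).
Byte 2: 0xA6 = 10100110 (10xxxxxx ✓), payload 100110.
Byte 3: 0x8C = 10001100 (10xxxxxx ✓), payload 001100.
Concatenate: 1111100110001100 = 0xF98C (16 bits → U+F98C).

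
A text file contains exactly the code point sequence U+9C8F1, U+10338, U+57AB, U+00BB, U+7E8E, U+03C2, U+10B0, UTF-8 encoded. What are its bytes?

F2 9C A3 B1 F0 90 8C B8 E5 9E AB C2 BB E7 BA 8E CF 82 E1 82 B0

U+9C8F1: 4-byte form → F2 9C A3 B1.
U+10338: 4-byte form → F0 90 8C B8.
U+57AB: 3-byte form → E5 9E AB.
U+00BB: 2-byte form → C2 BB.
U+7E8E: 3-byte form → E7 BA 8E.
U+03C2: 2-byte form → CF 82.
U+10B0: 3-byte form → E1 82 B0.
Concatenated (21 bytes): F2 9C A3 B1 F0 90 8C B8 E5 9E AB C2 BB E7 BA 8E CF 82 E1 82 B0.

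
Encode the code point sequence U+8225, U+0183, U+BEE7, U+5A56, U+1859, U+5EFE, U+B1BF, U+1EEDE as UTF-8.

E8 88 A5 C6 83 EB BB A7 E5 A9 96 E1 A1 99 E5 BB BE EB 86 BF F0 9E BB 9E

U+8225: 3-byte form → E8 88 A5.
U+0183: 2-byte form → C6 83.
U+BEE7: 3-byte form → EB BB A7.
U+5A56: 3-byte form → E5 A9 96.
U+1859: 3-byte form → E1 A1 99.
U+5EFE: 3-byte form → E5 BB BE.
U+B1BF: 3-byte form → EB 86 BF.
U+1EEDE: 4-byte form → F0 9E BB 9E.
Concatenated (24 bytes): E8 88 A5 C6 83 EB BB A7 E5 A9 96 E1 A1 99 E5 BB BE EB 86 BF F0 9E BB 9E.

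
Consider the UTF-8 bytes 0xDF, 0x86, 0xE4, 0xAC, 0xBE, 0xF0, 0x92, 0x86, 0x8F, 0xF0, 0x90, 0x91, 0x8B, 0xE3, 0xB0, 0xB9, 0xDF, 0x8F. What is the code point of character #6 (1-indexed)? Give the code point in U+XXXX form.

U+07CF

Offset 0: leading byte 0xDF = 11011111 → 2-byte char #1 = DF 86.
Offset 2: leading byte 0xE4 = 11100100 → 3-byte char #2 = E4 AC BE.
Offset 5: leading byte 0xF0 = 11110000 → 4-byte char #3 = F0 92 86 8F.
Offset 9: leading byte 0xF0 = 11110000 → 4-byte char #4 = F0 90 91 8B.
Offset 13: leading byte 0xE3 = 11100011 → 3-byte char #5 = E3 B0 B9.
Offset 16: leading byte 0xDF = 11011111 → 2-byte char #6 = DF 8F.
Leading byte 0xDF = 11011111 matches 110xxxxx → 2-byte sequence.
Byte 1: 0xDF = 11011111, payload 11111 (5 bits).
Byte 2: 0x8F = 10001111 (10xxxxxx ✓), payload 001111.
Concatenate: 11111001111 = 0x7CF (11 bits → U+07CF).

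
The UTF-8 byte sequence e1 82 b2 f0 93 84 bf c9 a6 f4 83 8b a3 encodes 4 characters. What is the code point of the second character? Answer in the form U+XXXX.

U+1313F

Offset 0: leading byte 0xE1 = 11100001 → 3-byte char #1 = E1 82 B2.
Offset 3: leading byte 0xF0 = 11110000 → 4-byte char #2 = F0 93 84 BF.
Leading byte 0xF0 = 11110000 matches 11110xxx → 4-byte sequence.
Byte 1: 0xF0 = 11110000, payload 000 (3 bits).
Byte 2: 0x93 = 10010011 (10xxxxxx ✓), payload 010011.
Byte 3: 0x84 = 10000100 (10xxxxxx ✓), payload 000100.
Byte 4: 0xBF = 10111111 (10xxxxxx ✓), payload 111111.
Concatenate: 000010011000100111111 = 0x1313F (21 bits → U+1313F).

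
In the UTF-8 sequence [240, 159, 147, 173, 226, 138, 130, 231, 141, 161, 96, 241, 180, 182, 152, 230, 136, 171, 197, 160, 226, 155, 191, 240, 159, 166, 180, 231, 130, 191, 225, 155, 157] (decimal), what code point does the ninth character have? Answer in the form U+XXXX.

Offset 0: leading byte 0xF0 = 11110000 → 4-byte char #1 = F0 9F 93 AD.
Offset 4: leading byte 0xE2 = 11100010 → 3-byte char #2 = E2 8A 82.
Offset 7: leading byte 0xE7 = 11100111 → 3-byte char #3 = E7 8D A1.
Offset 10: leading byte 0x60 = 01100000 → 1-byte char #4 = 60.
Offset 11: leading byte 0xF1 = 11110001 → 4-byte char #5 = F1 B4 B6 98.
Offset 15: leading byte 0xE6 = 11100110 → 3-byte char #6 = E6 88 AB.
Offset 18: leading byte 0xC5 = 11000101 → 2-byte char #7 = C5 A0.
Offset 20: leading byte 0xE2 = 11100010 → 3-byte char #8 = E2 9B BF.
Offset 23: leading byte 0xF0 = 11110000 → 4-byte char #9 = F0 9F A6 B4.
Leading byte 0xF0 = 11110000 matches 11110xxx → 4-byte sequence.
Byte 1: 0xF0 = 11110000, payload 000 (3 bits).
Byte 2: 0x9F = 10011111 (10xxxxxx ✓), payload 011111.
Byte 3: 0xA6 = 10100110 (10xxxxxx ✓), payload 100110.
Byte 4: 0xB4 = 10110100 (10xxxxxx ✓), payload 110100.
Concatenate: 000011111100110110100 = 0x1F9B4 (21 bits → U+1F9B4).

U+1F9B4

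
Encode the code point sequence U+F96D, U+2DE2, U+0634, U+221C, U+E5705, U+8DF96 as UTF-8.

EF A5 AD E2 B7 A2 D8 B4 E2 88 9C F3 A5 9C 85 F2 8D BE 96

U+F96D: 3-byte form → EF A5 AD.
U+2DE2: 3-byte form → E2 B7 A2.
U+0634: 2-byte form → D8 B4.
U+221C: 3-byte form → E2 88 9C.
U+E5705: 4-byte form → F3 A5 9C 85.
U+8DF96: 4-byte form → F2 8D BE 96.
Concatenated (19 bytes): EF A5 AD E2 B7 A2 D8 B4 E2 88 9C F3 A5 9C 85 F2 8D BE 96.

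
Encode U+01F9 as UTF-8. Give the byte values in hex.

U+01F9 = 0x1F9 = 505 decimal. In range U+0080–U+07FF → 2-byte form: 110xxxxx 10xxxxxx.
Binary (11 bits): 00111111001.
Split 5+6: 00111 | 111001.
Byte 1: 11000111 = 0xC7.
Byte 2: 10111001 = 0xB9.

C7 B9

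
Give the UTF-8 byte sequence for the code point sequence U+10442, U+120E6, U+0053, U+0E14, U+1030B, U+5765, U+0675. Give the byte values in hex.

U+10442: 4-byte form → F0 90 91 82.
U+120E6: 4-byte form → F0 92 83 A6.
U+0053: 1-byte form → 53.
U+0E14: 3-byte form → E0 B8 94.
U+1030B: 4-byte form → F0 90 8C 8B.
U+5765: 3-byte form → E5 9D A5.
U+0675: 2-byte form → D9 B5.
Concatenated (21 bytes): F0 90 91 82 F0 92 83 A6 53 E0 B8 94 F0 90 8C 8B E5 9D A5 D9 B5.

F0 90 91 82 F0 92 83 A6 53 E0 B8 94 F0 90 8C 8B E5 9D A5 D9 B5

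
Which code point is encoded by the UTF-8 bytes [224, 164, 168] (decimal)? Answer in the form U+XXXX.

U+0928

Leading byte 0xE0 = 11100000 matches 1110xxxx → 3-byte sequence.
Byte 1: 0xE0 = 11100000, payload 0000 (4 bits).
Byte 2: 0xA4 = 10100100 (10xxxxxx ✓), payload 100100.
Byte 3: 0xA8 = 10101000 (10xxxxxx ✓), payload 101000.
Concatenate: 0000100100101000 = 0x928 (16 bits → U+0928).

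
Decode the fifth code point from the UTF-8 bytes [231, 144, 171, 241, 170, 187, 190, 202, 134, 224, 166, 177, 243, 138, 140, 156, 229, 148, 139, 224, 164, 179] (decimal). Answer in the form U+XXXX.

U+CA31C

Offset 0: leading byte 0xE7 = 11100111 → 3-byte char #1 = E7 90 AB.
Offset 3: leading byte 0xF1 = 11110001 → 4-byte char #2 = F1 AA BB BE.
Offset 7: leading byte 0xCA = 11001010 → 2-byte char #3 = CA 86.
Offset 9: leading byte 0xE0 = 11100000 → 3-byte char #4 = E0 A6 B1.
Offset 12: leading byte 0xF3 = 11110011 → 4-byte char #5 = F3 8A 8C 9C.
Leading byte 0xF3 = 11110011 matches 11110xxx → 4-byte sequence.
Byte 1: 0xF3 = 11110011, payload 011 (3 bits).
Byte 2: 0x8A = 10001010 (10xxxxxx ✓), payload 001010.
Byte 3: 0x8C = 10001100 (10xxxxxx ✓), payload 001100.
Byte 4: 0x9C = 10011100 (10xxxxxx ✓), payload 011100.
Concatenate: 011001010001100011100 = 0xCA31C (21 bits → U+CA31C).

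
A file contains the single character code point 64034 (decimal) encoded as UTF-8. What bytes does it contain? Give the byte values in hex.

EF A8 A2

U+FA22 = 0xFA22 = 64034 decimal. In range U+0800–U+FFFF → 3-byte form: 1110xxxx 10xxxxxx 10xxxxxx.
Binary (16 bits): 1111101000100010.
Split 4+6+6: 1111 | 101000 | 100010.
Byte 1: 11101111 = 0xEF.
Byte 2: 10101000 = 0xA8.
Byte 3: 10100010 = 0xA2.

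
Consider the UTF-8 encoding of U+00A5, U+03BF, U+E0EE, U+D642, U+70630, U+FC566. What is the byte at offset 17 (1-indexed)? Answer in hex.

0x95

1-indexed offset 17 is 0-indexed offset 16.
U+00A5 → 2-byte form C2 A5 at offsets 0–1.
U+03BF → 2-byte form CE BF at offsets 2–3.
U+E0EE → 3-byte form EE 83 AE at offsets 4–6.
U+D642 → 3-byte form ED 99 82 at offsets 7–9.
U+70630 → 4-byte form F1 B0 98 B0 at offsets 10–13.
U+FC566 → 4-byte form F3 BC 95 A6 at offsets 14–17.
Offset 16 falls in char 6's range; it's byte 3 of F3 BC 95 A6 = 0x95.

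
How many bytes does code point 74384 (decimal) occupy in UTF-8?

U+12290 = 0x12290. UTF-8 uses 1 byte below 0x80, 2 below 0x800, 3 below 0x10000, 4 up to 0x10FFFF. 0x12290 is in U+10000–U+10FFFF → 4 bytes.

4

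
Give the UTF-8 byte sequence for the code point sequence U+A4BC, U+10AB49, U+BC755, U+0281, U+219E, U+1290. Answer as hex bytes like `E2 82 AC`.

U+A4BC: 3-byte form → EA 92 BC.
U+10AB49: 4-byte form → F4 8A AD 89.
U+BC755: 4-byte form → F2 BC 9D 95.
U+0281: 2-byte form → CA 81.
U+219E: 3-byte form → E2 86 9E.
U+1290: 3-byte form → E1 8A 90.
Concatenated (19 bytes): EA 92 BC F4 8A AD 89 F2 BC 9D 95 CA 81 E2 86 9E E1 8A 90.

EA 92 BC F4 8A AD 89 F2 BC 9D 95 CA 81 E2 86 9E E1 8A 90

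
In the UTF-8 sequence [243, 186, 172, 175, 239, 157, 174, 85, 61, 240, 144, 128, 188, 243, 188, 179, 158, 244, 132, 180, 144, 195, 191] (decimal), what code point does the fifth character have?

U+1003C

Offset 0: leading byte 0xF3 = 11110011 → 4-byte char #1 = F3 BA AC AF.
Offset 4: leading byte 0xEF = 11101111 → 3-byte char #2 = EF 9D AE.
Offset 7: leading byte 0x55 = 01010101 → 1-byte char #3 = 55.
Offset 8: leading byte 0x3D = 00111101 → 1-byte char #4 = 3D.
Offset 9: leading byte 0xF0 = 11110000 → 4-byte char #5 = F0 90 80 BC.
Leading byte 0xF0 = 11110000 matches 11110xxx → 4-byte sequence.
Byte 1: 0xF0 = 11110000, payload 000 (3 bits).
Byte 2: 0x90 = 10010000 (10xxxxxx ✓), payload 010000.
Byte 3: 0x80 = 10000000 (10xxxxxx ✓), payload 000000.
Byte 4: 0xBC = 10111100 (10xxxxxx ✓), payload 111100.
Concatenate: 000010000000000111100 = 0x1003C (21 bits → U+1003C).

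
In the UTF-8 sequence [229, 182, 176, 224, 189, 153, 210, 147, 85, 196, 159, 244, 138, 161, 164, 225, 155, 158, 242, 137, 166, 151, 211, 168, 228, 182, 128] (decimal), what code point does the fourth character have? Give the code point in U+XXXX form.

Offset 0: leading byte 0xE5 = 11100101 → 3-byte char #1 = E5 B6 B0.
Offset 3: leading byte 0xE0 = 11100000 → 3-byte char #2 = E0 BD 99.
Offset 6: leading byte 0xD2 = 11010010 → 2-byte char #3 = D2 93.
Offset 8: leading byte 0x55 = 01010101 → 1-byte char #4 = 55.
Leading byte 0x55 = 01010101 matches 0xxxxxxx → 1-byte sequence.
Byte 1: 0x55 = 01010101, payload 1010101 (7 bits).
Concatenate: 1010101 = 0x55 (7 bits → U+0055).

U+0055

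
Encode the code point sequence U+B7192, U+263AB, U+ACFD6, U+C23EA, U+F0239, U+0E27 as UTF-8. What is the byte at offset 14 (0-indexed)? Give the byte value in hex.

U+B7192 → 4-byte form F2 B7 86 92 at offsets 0–3.
U+263AB → 4-byte form F0 A6 8E AB at offsets 4–7.
U+ACFD6 → 4-byte form F2 AC BF 96 at offsets 8–11.
U+C23EA → 4-byte form F3 82 8F AA at offsets 12–15.
Offset 14 falls in char 4's range; it's byte 3 of F3 82 8F AA = 0x8F.

0x8F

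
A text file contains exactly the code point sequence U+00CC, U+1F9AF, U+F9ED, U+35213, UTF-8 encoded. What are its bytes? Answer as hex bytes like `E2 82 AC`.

C3 8C F0 9F A6 AF EF A7 AD F0 B5 88 93

U+00CC: 2-byte form → C3 8C.
U+1F9AF: 4-byte form → F0 9F A6 AF.
U+F9ED: 3-byte form → EF A7 AD.
U+35213: 4-byte form → F0 B5 88 93.
Concatenated (13 bytes): C3 8C F0 9F A6 AF EF A7 AD F0 B5 88 93.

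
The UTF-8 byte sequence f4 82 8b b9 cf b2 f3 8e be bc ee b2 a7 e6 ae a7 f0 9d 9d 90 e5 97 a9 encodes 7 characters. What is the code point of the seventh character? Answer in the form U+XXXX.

Offset 0: leading byte 0xF4 = 11110100 → 4-byte char #1 = F4 82 8B B9.
Offset 4: leading byte 0xCF = 11001111 → 2-byte char #2 = CF B2.
Offset 6: leading byte 0xF3 = 11110011 → 4-byte char #3 = F3 8E BE BC.
Offset 10: leading byte 0xEE = 11101110 → 3-byte char #4 = EE B2 A7.
Offset 13: leading byte 0xE6 = 11100110 → 3-byte char #5 = E6 AE A7.
Offset 16: leading byte 0xF0 = 11110000 → 4-byte char #6 = F0 9D 9D 90.
Offset 20: leading byte 0xE5 = 11100101 → 3-byte char #7 = E5 97 A9.
Leading byte 0xE5 = 11100101 matches 1110xxxx → 3-byte sequence.
Byte 1: 0xE5 = 11100101, payload 0101 (4 bits).
Byte 2: 0x97 = 10010111 (10xxxxxx ✓), payload 010111.
Byte 3: 0xA9 = 10101001 (10xxxxxx ✓), payload 101001.
Concatenate: 0101010111101001 = 0x55E9 (16 bits → U+55E9).

U+55E9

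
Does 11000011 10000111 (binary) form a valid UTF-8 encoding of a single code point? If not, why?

valid

Leading byte 0xC3 = 11000011 → 2-byte form.
Continuation bytes 0x87=10000111 all match 10xxxxxx.
Decoded value 0xC7 is ≥ 0x80 (shortest form) and not a surrogate.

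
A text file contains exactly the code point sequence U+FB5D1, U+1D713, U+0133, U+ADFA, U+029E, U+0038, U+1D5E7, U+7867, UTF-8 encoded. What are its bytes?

U+FB5D1: 4-byte form → F3 BB 97 91.
U+1D713: 4-byte form → F0 9D 9C 93.
U+0133: 2-byte form → C4 B3.
U+ADFA: 3-byte form → EA B7 BA.
U+029E: 2-byte form → CA 9E.
U+0038: 1-byte form → 38.
U+1D5E7: 4-byte form → F0 9D 97 A7.
U+7867: 3-byte form → E7 A1 A7.
Concatenated (23 bytes): F3 BB 97 91 F0 9D 9C 93 C4 B3 EA B7 BA CA 9E 38 F0 9D 97 A7 E7 A1 A7.

F3 BB 97 91 F0 9D 9C 93 C4 B3 EA B7 BA CA 9E 38 F0 9D 97 A7 E7 A1 A7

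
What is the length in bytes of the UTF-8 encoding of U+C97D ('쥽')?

U+C97D = 0xC97D. UTF-8 uses 1 byte below 0x80, 2 below 0x800, 3 below 0x10000, 4 up to 0x10FFFF. 0xC97D is in U+0800–U+FFFF → 3 bytes.

3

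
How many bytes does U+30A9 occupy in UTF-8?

U+30A9 = 0x30A9. UTF-8 uses 1 byte below 0x80, 2 below 0x800, 3 below 0x10000, 4 up to 0x10FFFF. 0x30A9 is in U+0800–U+FFFF → 3 bytes.

3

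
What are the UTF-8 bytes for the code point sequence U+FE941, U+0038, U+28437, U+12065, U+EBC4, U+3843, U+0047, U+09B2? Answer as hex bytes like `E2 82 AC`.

F3 BE A5 81 38 F0 A8 90 B7 F0 92 81 A5 EE AF 84 E3 A1 83 47 E0 A6 B2

U+FE941: 4-byte form → F3 BE A5 81.
U+0038: 1-byte form → 38.
U+28437: 4-byte form → F0 A8 90 B7.
U+12065: 4-byte form → F0 92 81 A5.
U+EBC4: 3-byte form → EE AF 84.
U+3843: 3-byte form → E3 A1 83.
U+0047: 1-byte form → 47.
U+09B2: 3-byte form → E0 A6 B2.
Concatenated (23 bytes): F3 BE A5 81 38 F0 A8 90 B7 F0 92 81 A5 EE AF 84 E3 A1 83 47 E0 A6 B2.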